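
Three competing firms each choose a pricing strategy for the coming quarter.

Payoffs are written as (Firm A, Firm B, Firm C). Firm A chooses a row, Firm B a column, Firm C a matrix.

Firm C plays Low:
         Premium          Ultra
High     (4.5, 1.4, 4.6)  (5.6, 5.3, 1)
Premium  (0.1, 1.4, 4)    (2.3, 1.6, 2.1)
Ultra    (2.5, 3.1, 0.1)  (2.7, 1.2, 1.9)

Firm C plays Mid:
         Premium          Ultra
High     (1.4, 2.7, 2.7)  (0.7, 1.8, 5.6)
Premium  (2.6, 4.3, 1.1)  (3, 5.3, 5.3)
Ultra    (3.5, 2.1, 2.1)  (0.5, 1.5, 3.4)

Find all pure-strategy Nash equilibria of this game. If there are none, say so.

Pure-strategy Nash equilibria: (Premium, Ultra, Mid); (Ultra, Premium, Mid)

Firm A against (Premium, Low): payoffs 4.5, 0.1, 2.5 → best response High.
Firm A against (Premium, Mid): payoffs 1.4, 2.6, 3.5 → best response Ultra.
Firm A against (Ultra, Low): payoffs 5.6, 2.3, 2.7 → best response High.
Firm A against (Ultra, Mid): payoffs 0.7, 3, 0.5 → best response Premium.
Firm B against (High, Low): payoffs 1.4, 5.3 → best response Ultra.
Firm B against (High, Mid): payoffs 2.7, 1.8 → best response Premium.
Firm B against (Premium, Low): payoffs 1.4, 1.6 → best response Ultra.
Firm B against (Premium, Mid): payoffs 4.3, 5.3 → best response Ultra.
Firm B against (Ultra, Low): payoffs 3.1, 1.2 → best response Premium.
Firm B against (Ultra, Mid): payoffs 2.1, 1.5 → best response Premium.
Firm C against (High, Premium): payoffs 4.6, 2.7 → best response Low.
Firm C against (High, Ultra): payoffs 1, 5.6 → best response Mid.
Firm C against (Premium, Premium): payoffs 4, 1.1 → best response Low.
Firm C against (Premium, Ultra): payoffs 2.1, 5.3 → best response Mid.
Firm C against (Ultra, Premium): payoffs 0.1, 2.1 → best response Mid.
Firm C against (Ultra, Ultra): payoffs 1.9, 3.4 → best response Mid.
Mutual best responses: (Premium, Ultra, Mid); (Ultra, Premium, Mid).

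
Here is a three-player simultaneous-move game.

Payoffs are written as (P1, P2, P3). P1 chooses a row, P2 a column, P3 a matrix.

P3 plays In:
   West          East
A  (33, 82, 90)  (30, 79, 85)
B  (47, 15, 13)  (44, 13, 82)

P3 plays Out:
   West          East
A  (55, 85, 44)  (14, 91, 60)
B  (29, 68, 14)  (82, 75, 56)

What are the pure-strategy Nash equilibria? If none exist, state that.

This game has no pure Nash equilibrium.

Mark each player's best response to every combination of opponents' strategies; a profile where every player is best-responding is a pure Nash equilibrium.
P1 against (West, In): payoffs 33, 47 → best response B.
P1 against (West, Out): payoffs 55, 29 → best response A.
P1 against (East, In): payoffs 30, 44 → best response B.
P1 against (East, Out): payoffs 14, 82 → best response B.
P2 against (A, In): payoffs 82, 79 → best response West.
P2 against (A, Out): payoffs 85, 91 → best response East.
P2 against (B, In): payoffs 15, 13 → best response West.
P2 against (B, Out): payoffs 68, 75 → best response East.
P3 against (A, West): payoffs 90, 44 → best response In.
P3 against (A, East): payoffs 85, 60 → best response In.
P3 against (B, West): payoffs 13, 14 → best response Out.
P3 against (B, East): payoffs 82, 56 → best response In.
No profile is a mutual best response for all players.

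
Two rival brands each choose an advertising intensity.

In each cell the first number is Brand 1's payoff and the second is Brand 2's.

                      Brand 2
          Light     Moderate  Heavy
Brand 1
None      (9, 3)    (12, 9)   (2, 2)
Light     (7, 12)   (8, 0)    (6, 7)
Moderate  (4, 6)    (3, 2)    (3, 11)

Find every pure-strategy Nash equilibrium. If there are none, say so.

(None, Light): Brand 2 can switch to Moderate (3 → 9). Not NE.
(None, Moderate): Brand 1 gets 12, best alternative 8; Brand 2 gets 9, best alternative 3. No profitable deviation — NE.
(None, Heavy): Brand 1 can switch to Light (2 → 6). Not NE.
(Light, Light): Brand 1 can switch to None (7 → 9). Not NE.
(Light, Moderate): Brand 1 can switch to None (8 → 12). Not NE.
(Light, Heavy): Brand 2 can switch to Light (7 → 12). Not NE.
(Moderate, Light): Brand 1 can switch to None (4 → 9). Not NE.
(Moderate, Moderate): Brand 1 can switch to None (3 → 12). Not NE.
(Moderate, Heavy): Brand 1 can switch to Light (3 → 6). Not NE.

The unique pure-strategy Nash equilibrium is (None, Moderate).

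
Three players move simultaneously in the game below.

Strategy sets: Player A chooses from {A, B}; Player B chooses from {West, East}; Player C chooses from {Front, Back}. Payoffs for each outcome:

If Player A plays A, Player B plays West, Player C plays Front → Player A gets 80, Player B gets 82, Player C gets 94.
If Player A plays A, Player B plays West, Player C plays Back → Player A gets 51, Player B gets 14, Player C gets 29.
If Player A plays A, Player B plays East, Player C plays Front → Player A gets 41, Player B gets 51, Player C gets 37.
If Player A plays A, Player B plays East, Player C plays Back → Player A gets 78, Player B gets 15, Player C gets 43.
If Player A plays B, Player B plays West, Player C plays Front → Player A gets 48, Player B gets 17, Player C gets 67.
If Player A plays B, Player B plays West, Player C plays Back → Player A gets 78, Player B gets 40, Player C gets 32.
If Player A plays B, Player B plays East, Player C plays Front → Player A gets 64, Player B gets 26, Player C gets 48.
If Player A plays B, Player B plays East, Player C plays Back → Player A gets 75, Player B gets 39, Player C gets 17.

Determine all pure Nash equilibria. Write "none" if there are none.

Player A against (West, Front): payoffs 80, 48 → best response A.
Player A against (West, Back): payoffs 51, 78 → best response B.
Player A against (East, Front): payoffs 41, 64 → best response B.
Player A against (East, Back): payoffs 78, 75 → best response A.
Player B against (A, Front): payoffs 82, 51 → best response West.
Player B against (A, Back): payoffs 14, 15 → best response East.
Player B against (B, Front): payoffs 17, 26 → best response East.
Player B against (B, Back): payoffs 40, 39 → best response West.
Player C against (A, West): payoffs 94, 29 → best response Front.
Player C against (A, East): payoffs 37, 43 → best response Back.
Player C against (B, West): payoffs 67, 32 → best response Front.
Player C against (B, East): payoffs 48, 17 → best response Front.
Mutual best responses: (A, West, Front); (A, East, Back); (B, East, Front).

Pure-strategy Nash equilibria: (A, West, Front); (A, East, Back); (B, East, Front)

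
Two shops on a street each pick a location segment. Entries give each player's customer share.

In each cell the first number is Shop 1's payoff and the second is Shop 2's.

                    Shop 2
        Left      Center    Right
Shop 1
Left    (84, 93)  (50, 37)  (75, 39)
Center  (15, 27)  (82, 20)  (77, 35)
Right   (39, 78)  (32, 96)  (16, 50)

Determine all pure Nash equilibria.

(Left, Left); (Center, Right)

(Left, Left): Shop 1 gets 84, best alternative 39; Shop 2 gets 93, best alternative 39. No profitable deviation — NE.
(Left, Center): Shop 1 can switch to Center (50 → 82). Not NE.
(Left, Right): Shop 1 can switch to Center (75 → 77). Not NE.
(Center, Left): Shop 1 can switch to Left (15 → 84). Not NE.
(Center, Center): Shop 2 can switch to Left (20 → 27). Not NE.
(Center, Right): Shop 1 gets 77, best alternative 75; Shop 2 gets 35, best alternative 27. No profitable deviation — NE.
(Right, Left): Shop 1 can switch to Left (39 → 84). Not NE.
(Right, Center): Shop 1 can switch to Left (32 → 50). Not NE.
(Right, Right): Shop 1 can switch to Left (16 → 75). Not NE.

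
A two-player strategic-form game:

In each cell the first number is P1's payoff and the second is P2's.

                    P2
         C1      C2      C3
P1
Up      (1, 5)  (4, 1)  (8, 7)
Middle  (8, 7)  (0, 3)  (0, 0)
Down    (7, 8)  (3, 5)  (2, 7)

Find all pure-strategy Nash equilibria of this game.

(Up, C3); (Middle, C1)

P1 against C1: payoffs 1, 8, 7 → best response Middle.
P1 against C2: payoffs 4, 0, 3 → best response Up.
P1 against C3: payoffs 8, 0, 2 → best response Up.
P2 against Up: payoffs 5, 1, 7 → best response C3.
P2 against Middle: payoffs 7, 3, 0 → best response C1.
P2 against Down: payoffs 8, 5, 7 → best response C1.
Mutual best responses: (Up, C3); (Middle, C1).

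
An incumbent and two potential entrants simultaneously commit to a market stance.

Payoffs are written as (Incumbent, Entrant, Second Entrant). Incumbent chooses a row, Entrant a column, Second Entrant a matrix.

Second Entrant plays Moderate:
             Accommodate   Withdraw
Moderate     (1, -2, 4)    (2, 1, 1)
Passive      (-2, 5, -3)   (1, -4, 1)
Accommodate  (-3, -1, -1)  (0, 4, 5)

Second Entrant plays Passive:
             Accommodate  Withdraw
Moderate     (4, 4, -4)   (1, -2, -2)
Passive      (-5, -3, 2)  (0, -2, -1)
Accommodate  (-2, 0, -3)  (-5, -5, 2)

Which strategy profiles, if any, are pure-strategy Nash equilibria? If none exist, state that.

For each strategy profile, look for a profitable unilateral deviation.
(Moderate, Accommodate, Moderate): Entrant can switch to Withdraw (-2 → 1). Not NE.
(Moderate, Accommodate, Passive): Second Entrant can switch to Moderate (-4 → 4). Not NE.
(Moderate, Withdraw, Moderate): Incumbent gets 2, best alternative 1; Entrant gets 1, best alternative -2; Second Entrant gets 1, best alternative -2. No profitable deviation — NE.
(Moderate, Withdraw, Passive): Entrant can switch to Accommodate (-2 → 4). Not NE.
(Passive, Accommodate, Moderate): Incumbent can switch to Moderate (-2 → 1). Not NE.
(Passive, Accommodate, Passive): Incumbent can switch to Moderate (-5 → 4). Not NE.
(Passive, Withdraw, Moderate): Incumbent can switch to Moderate (1 → 2). Not NE.
(Passive, Withdraw, Passive): Incumbent can switch to Moderate (0 → 1). Not NE.
(Accommodate, Accommodate, Moderate): Incumbent can switch to Moderate (-3 → 1). Not NE.
(Accommodate, Accommodate, Passive): Incumbent can switch to Moderate (-2 → 4). Not NE.
(Accommodate, Withdraw, Moderate): Incumbent can switch to Moderate (0 → 2). Not NE.
(Accommodate, Withdraw, Passive): Incumbent can switch to Moderate (-5 → 1). Not NE.

(Moderate, Withdraw, Moderate)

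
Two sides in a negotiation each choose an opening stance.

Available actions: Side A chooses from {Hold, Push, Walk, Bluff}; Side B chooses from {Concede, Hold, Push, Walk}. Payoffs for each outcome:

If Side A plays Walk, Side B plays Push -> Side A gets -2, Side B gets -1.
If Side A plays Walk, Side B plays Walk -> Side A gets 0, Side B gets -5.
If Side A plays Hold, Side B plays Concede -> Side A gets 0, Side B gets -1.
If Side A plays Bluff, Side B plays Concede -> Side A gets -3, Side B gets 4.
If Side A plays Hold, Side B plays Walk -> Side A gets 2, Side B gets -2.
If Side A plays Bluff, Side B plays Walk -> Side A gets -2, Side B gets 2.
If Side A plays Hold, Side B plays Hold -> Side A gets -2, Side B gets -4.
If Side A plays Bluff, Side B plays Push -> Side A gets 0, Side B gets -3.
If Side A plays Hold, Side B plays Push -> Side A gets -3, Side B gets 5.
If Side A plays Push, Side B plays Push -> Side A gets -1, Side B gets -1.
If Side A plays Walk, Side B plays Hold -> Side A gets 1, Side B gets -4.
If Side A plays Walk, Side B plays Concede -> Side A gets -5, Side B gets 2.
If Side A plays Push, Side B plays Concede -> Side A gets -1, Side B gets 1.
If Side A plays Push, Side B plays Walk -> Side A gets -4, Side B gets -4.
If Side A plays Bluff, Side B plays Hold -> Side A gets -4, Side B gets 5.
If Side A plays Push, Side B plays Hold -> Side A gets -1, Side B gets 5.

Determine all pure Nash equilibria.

none

For each strategy profile, look for a profitable unilateral deviation.
(Hold, Concede): Side B can switch to Push (-1 → 5). Not NE.
(Hold, Hold): Side A can switch to Push (-2 → -1). Not NE.
(Hold, Push): Side A can switch to Push (-3 → -1). Not NE.
(Hold, Walk): Side B can switch to Concede (-2 → -1). Not NE.
(Push, Concede): Side A can switch to Hold (-1 → 0). Not NE.
(Push, Hold): Side A can switch to Walk (-1 → 1). Not NE.
(Push, Push): Side A can switch to Bluff (-1 → 0). Not NE.
(Push, Walk): Side A can switch to Hold (-4 → 2). Not NE.
(Walk, Concede): Side A can switch to Hold (-5 → 0). Not NE.
(Walk, Hold): Side B can switch to Concede (-4 → 2). Not NE.
(The remaining 6 profiles each have a profitable deviation by the same check.)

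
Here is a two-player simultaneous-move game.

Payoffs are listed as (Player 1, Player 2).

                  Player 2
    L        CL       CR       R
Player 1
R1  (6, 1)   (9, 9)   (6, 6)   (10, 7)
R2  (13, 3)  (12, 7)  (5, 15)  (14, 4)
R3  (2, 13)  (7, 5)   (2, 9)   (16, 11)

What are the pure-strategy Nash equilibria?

Player 1 against L: payoffs 6, 13, 2 → best response R2.
Player 1 against CL: payoffs 9, 12, 7 → best response R2.
Player 1 against CR: payoffs 6, 5, 2 → best response R1.
Player 1 against R: payoffs 10, 14, 16 → best response R3.
Player 2 against R1: payoffs 1, 9, 6, 7 → best response CL.
Player 2 against R2: payoffs 3, 7, 15, 4 → best response CR.
Player 2 against R3: payoffs 13, 5, 9, 11 → best response L.
No profile is a mutual best response for all players.

There is no pure-strategy Nash equilibrium.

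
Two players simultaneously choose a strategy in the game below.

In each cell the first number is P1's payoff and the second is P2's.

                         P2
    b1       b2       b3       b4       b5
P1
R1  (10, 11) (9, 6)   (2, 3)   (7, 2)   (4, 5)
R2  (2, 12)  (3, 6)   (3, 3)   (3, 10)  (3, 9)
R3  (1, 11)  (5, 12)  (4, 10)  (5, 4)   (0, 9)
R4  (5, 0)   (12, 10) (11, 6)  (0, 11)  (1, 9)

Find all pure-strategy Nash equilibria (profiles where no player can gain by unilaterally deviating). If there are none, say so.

Pure NE: (R1, b1)

(R1, b1): P1 gets 10, best alternative 5; P2 gets 11, best alternative 6. No profitable deviation — NE.
(R1, b2): P1 can switch to R4 (9 → 12). Not NE.
(R1, b3): P1 can switch to R2 (2 → 3). Not NE.
(R1, b4): P2 can switch to b1 (2 → 11). Not NE.
(R1, b5): P2 can switch to b1 (5 → 11). Not NE.
(R2, b1): P1 can switch to R1 (2 → 10). Not NE.
(R2, b2): P1 can switch to R1 (3 → 9). Not NE.
(R2, b3): P1 can switch to R3 (3 → 4). Not NE.
(R2, b4): P1 can switch to R1 (3 → 7). Not NE.
(R2, b5): P1 can switch to R1 (3 → 4). Not NE.
(R3, b1): P1 can switch to R1 (1 → 10). Not NE.
(R3, b2): P1 can switch to R1 (5 → 9). Not NE.
(R3, b3): P1 can switch to R4 (4 → 11). Not NE.
(The remaining 7 profiles each have a profitable deviation by the same check.)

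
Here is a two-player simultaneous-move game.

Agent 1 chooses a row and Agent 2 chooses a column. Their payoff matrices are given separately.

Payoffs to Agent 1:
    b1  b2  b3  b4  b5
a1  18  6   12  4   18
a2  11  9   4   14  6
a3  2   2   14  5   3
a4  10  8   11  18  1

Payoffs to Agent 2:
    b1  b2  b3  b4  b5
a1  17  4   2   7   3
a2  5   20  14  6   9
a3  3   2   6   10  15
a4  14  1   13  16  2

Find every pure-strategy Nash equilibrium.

(a1, b1): Agent 1 gets 18, best alternative 11; Agent 2 gets 17, best alternative 7. No profitable deviation — NE.
(a1, b2): Agent 1 can switch to a2 (6 → 9). Not NE.
(a1, b3): Agent 1 can switch to a3 (12 → 14). Not NE.
(a1, b4): Agent 1 can switch to a2 (4 → 14). Not NE.
(a1, b5): Agent 2 can switch to b1 (3 → 17). Not NE.
(a2, b1): Agent 1 can switch to a1 (11 → 18). Not NE.
(a2, b2): Agent 1 gets 9, best alternative 8; Agent 2 gets 20, best alternative 14. No profitable deviation — NE.
(a2, b3): Agent 1 can switch to a1 (4 → 12). Not NE.
(a2, b4): Agent 1 can switch to a4 (14 → 18). Not NE.
(a2, b5): Agent 1 can switch to a1 (6 → 18). Not NE.
(a4, b4): Agent 1 gets 18, best alternative 14; Agent 2 gets 16, best alternative 14. No profitable deviation — NE.
(The remaining 9 profiles each have a profitable deviation by the same check.)

Pure-strategy Nash equilibria: (a1, b1); (a2, b2); (a4, b4)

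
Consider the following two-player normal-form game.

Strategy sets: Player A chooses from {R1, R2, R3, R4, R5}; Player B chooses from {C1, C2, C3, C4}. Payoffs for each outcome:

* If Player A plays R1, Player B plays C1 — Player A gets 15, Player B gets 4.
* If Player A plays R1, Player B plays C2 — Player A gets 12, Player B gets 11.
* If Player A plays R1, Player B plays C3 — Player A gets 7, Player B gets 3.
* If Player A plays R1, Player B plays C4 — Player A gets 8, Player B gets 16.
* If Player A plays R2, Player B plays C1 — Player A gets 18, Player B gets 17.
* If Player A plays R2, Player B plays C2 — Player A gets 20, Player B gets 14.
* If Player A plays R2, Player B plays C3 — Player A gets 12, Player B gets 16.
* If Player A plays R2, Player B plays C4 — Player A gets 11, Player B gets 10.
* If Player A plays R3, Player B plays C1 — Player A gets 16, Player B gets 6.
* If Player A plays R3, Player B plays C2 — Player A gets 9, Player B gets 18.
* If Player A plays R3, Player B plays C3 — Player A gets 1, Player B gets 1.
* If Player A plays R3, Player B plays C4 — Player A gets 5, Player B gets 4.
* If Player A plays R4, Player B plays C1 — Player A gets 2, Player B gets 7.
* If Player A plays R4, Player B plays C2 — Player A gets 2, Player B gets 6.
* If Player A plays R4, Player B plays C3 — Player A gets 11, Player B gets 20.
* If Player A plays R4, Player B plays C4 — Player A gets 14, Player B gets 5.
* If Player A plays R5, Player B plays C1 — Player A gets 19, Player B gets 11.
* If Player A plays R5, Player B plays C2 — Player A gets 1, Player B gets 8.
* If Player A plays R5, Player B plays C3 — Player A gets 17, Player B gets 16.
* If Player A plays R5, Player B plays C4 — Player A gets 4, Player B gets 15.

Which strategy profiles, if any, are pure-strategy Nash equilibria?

The unique pure-strategy Nash equilibrium is (R5, C3).

(R1, C1): Player A can switch to R2 (15 → 18). Not NE.
(R1, C2): Player A can switch to R2 (12 → 20). Not NE.
(R1, C3): Player A can switch to R2 (7 → 12). Not NE.
(R1, C4): Player A can switch to R2 (8 → 11). Not NE.
(R2, C1): Player A can switch to R5 (18 → 19). Not NE.
(R2, C2): Player B can switch to C1 (14 → 17). Not NE.
(R5, C3): Player A gets 17, best alternative 12; Player B gets 16, best alternative 15. No profitable deviation — NE.
(The remaining 13 profiles each have a profitable deviation by the same check.)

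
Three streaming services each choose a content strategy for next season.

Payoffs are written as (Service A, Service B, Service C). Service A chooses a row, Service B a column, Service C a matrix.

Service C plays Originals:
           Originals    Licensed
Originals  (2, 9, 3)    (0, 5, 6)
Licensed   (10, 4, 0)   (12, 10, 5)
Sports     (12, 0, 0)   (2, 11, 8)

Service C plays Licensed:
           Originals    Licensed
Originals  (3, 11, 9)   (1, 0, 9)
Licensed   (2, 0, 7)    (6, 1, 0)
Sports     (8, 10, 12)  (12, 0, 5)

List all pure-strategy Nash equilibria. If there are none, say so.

Pure-strategy Nash equilibria: (Licensed, Licensed, Originals); (Sports, Originals, Licensed)

Mark each player's best response to every combination of opponents' strategies; a profile where every player is best-responding is a pure Nash equilibrium.
Service A against (Originals, Originals): payoffs 2, 10, 12 → best response Sports.
Service A against (Originals, Licensed): payoffs 3, 2, 8 → best response Sports.
Service A against (Licensed, Originals): payoffs 0, 12, 2 → best response Licensed.
Service A against (Licensed, Licensed): payoffs 1, 6, 12 → best response Sports.
Service B against (Originals, Originals): payoffs 9, 5 → best response Originals.
Service B against (Originals, Licensed): payoffs 11, 0 → best response Originals.
Service B against (Licensed, Originals): payoffs 4, 10 → best response Licensed.
Service B against (Licensed, Licensed): payoffs 0, 1 → best response Licensed.
Service B against (Sports, Originals): payoffs 0, 11 → best response Licensed.
Service B against (Sports, Licensed): payoffs 10, 0 → best response Originals.
Service C against (Originals, Originals): payoffs 3, 9 → best response Licensed.
Service C against (Originals, Licensed): payoffs 6, 9 → best response Licensed.
Service C against (Licensed, Originals): payoffs 0, 7 → best response Licensed.
Service C against (Licensed, Licensed): payoffs 5, 0 → best response Originals.
Service C against (Sports, Originals): payoffs 0, 12 → best response Licensed.
Service C against (Sports, Licensed): payoffs 8, 5 → best response Originals.
Mutual best responses: (Licensed, Licensed, Originals); (Sports, Originals, Licensed).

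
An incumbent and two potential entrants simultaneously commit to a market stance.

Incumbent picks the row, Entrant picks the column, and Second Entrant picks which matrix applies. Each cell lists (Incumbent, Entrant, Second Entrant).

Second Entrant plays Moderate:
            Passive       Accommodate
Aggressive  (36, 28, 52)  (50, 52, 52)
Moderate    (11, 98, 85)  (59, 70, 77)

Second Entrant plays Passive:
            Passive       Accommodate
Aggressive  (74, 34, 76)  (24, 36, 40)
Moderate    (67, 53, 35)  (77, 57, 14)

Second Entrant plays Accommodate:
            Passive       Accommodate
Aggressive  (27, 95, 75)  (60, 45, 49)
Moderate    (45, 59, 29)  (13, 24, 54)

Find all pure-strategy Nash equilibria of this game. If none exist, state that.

This game has no pure Nash equilibrium.

Mark each player's best response to every combination of opponents' strategies; a profile where every player is best-responding is a pure Nash equilibrium.
Incumbent against (Passive, Moderate): payoffs 36, 11 → best response Aggressive.
Incumbent against (Passive, Passive): payoffs 74, 67 → best response Aggressive.
Incumbent against (Passive, Accommodate): payoffs 27, 45 → best response Moderate.
Incumbent against (Accommodate, Moderate): payoffs 50, 59 → best response Moderate.
Incumbent against (Accommodate, Passive): payoffs 24, 77 → best response Moderate.
Incumbent against (Accommodate, Accommodate): payoffs 60, 13 → best response Aggressive.
Entrant against (Aggressive, Moderate): payoffs 28, 52 → best response Accommodate.
Entrant against (Aggressive, Passive): payoffs 34, 36 → best response Accommodate.
Entrant against (Aggressive, Accommodate): payoffs 95, 45 → best response Passive.
Entrant against (Moderate, Moderate): payoffs 98, 70 → best response Passive.
Entrant against (Moderate, Passive): payoffs 53, 57 → best response Accommodate.
Entrant against (Moderate, Accommodate): payoffs 59, 24 → best response Passive.
Second Entrant against (Aggressive, Passive): payoffs 52, 76, 75 → best response Passive.
Second Entrant against (Aggressive, Accommodate): payoffs 52, 40, 49 → best response Moderate.
Second Entrant against (Moderate, Passive): payoffs 85, 35, 29 → best response Moderate.
Second Entrant against (Moderate, Accommodate): payoffs 77, 14, 54 → best response Moderate.
No profile is a mutual best response for all players.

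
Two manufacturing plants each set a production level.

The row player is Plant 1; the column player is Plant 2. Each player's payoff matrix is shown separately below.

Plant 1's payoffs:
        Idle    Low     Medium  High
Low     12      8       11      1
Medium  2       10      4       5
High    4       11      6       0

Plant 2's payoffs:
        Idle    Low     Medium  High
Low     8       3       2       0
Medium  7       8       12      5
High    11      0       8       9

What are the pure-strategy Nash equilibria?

(Low, Idle): Plant 1 gets 12, best alternative 4; Plant 2 gets 8, best alternative 3. No profitable deviation — NE.
(Low, Low): Plant 1 can switch to Medium (8 → 10). Not NE.
(Low, Medium): Plant 2 can switch to Idle (2 → 8). Not NE.
(Low, High): Plant 1 can switch to Medium (1 → 5). Not NE.
(Medium, Idle): Plant 1 can switch to Low (2 → 12). Not NE.
(Medium, Low): Plant 1 can switch to High (10 → 11). Not NE.
(Medium, Medium): Plant 1 can switch to Low (4 → 11). Not NE.
(Medium, High): Plant 2 can switch to Idle (5 → 7). Not NE.
(High, Idle): Plant 1 can switch to Low (4 → 12). Not NE.
(The remaining 3 profiles each have a profitable deviation by the same check.)

(Low, Idle)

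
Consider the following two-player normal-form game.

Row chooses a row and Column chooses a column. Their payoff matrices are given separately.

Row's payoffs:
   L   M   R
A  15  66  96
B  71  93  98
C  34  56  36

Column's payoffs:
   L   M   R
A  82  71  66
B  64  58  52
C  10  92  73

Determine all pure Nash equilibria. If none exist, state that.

(B, L)

(A, L): Row can switch to B (15 → 71). Not NE.
(A, M): Row can switch to B (66 → 93). Not NE.
(A, R): Row can switch to B (96 → 98). Not NE.
(B, L): Row gets 71, best alternative 34; Column gets 64, best alternative 58. No profitable deviation — NE.
(B, M): Column can switch to L (58 → 64). Not NE.
(B, R): Column can switch to L (52 → 64). Not NE.
(C, L): Row can switch to B (34 → 71). Not NE.
(The remaining 2 profiles each have a profitable deviation by the same check.)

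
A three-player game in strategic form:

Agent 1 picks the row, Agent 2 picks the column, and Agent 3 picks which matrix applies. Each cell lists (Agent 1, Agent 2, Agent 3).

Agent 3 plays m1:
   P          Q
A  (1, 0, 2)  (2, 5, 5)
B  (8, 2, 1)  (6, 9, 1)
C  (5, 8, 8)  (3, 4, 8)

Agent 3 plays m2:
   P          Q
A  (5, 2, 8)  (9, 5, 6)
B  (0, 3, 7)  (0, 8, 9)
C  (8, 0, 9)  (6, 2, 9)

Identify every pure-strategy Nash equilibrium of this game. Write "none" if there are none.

(A, Q, m2)

Agent 1 against (P, m1): payoffs 1, 8, 5 → best response B.
Agent 1 against (P, m2): payoffs 5, 0, 8 → best response C.
Agent 1 against (Q, m1): payoffs 2, 6, 3 → best response B.
Agent 1 against (Q, m2): payoffs 9, 0, 6 → best response A.
Agent 2 against (A, m1): payoffs 0, 5 → best response Q.
Agent 2 against (A, m2): payoffs 2, 5 → best response Q.
Agent 2 against (B, m1): payoffs 2, 9 → best response Q.
Agent 2 against (B, m2): payoffs 3, 8 → best response Q.
Agent 2 against (C, m1): payoffs 8, 4 → best response P.
Agent 2 against (C, m2): payoffs 0, 2 → best response Q.
Agent 3 against (A, P): payoffs 2, 8 → best response m2.
Agent 3 against (A, Q): payoffs 5, 6 → best response m2.
Agent 3 against (B, P): payoffs 1, 7 → best response m2.
Agent 3 against (B, Q): payoffs 1, 9 → best response m2.
Agent 3 against (C, P): payoffs 8, 9 → best response m2.
Agent 3 against (C, Q): payoffs 8, 9 → best response m2.
Mutual best responses: (A, Q, m2).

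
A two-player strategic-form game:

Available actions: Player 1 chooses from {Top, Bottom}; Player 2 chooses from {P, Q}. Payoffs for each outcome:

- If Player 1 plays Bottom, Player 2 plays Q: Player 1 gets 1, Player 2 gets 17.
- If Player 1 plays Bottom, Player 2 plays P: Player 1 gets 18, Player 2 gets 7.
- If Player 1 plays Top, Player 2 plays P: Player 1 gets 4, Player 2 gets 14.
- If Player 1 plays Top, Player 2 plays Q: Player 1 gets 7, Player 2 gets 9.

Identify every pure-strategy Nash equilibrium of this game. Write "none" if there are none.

(Top, P): Player 1 can switch to Bottom (4 → 18). Not NE.
(Top, Q): Player 2 can switch to P (9 → 14). Not NE.
(Bottom, P): Player 2 can switch to Q (7 → 17). Not NE.
(Bottom, Q): Player 1 can switch to Top (1 → 7). Not NE.

No pure-strategy Nash equilibrium.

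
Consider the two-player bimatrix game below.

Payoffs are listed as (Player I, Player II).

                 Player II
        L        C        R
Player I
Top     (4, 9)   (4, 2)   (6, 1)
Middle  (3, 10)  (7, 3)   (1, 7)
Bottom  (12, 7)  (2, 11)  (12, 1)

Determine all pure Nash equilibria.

Player I against L: payoffs 4, 3, 12 → best response Bottom.
Player I against C: payoffs 4, 7, 2 → best response Middle.
Player I against R: payoffs 6, 1, 12 → best response Bottom.
Player II against Top: payoffs 9, 2, 1 → best response L.
Player II against Middle: payoffs 10, 3, 7 → best response L.
Player II against Bottom: payoffs 7, 11, 1 → best response C.
No profile is a mutual best response for all players.

There is no pure-strategy Nash equilibrium.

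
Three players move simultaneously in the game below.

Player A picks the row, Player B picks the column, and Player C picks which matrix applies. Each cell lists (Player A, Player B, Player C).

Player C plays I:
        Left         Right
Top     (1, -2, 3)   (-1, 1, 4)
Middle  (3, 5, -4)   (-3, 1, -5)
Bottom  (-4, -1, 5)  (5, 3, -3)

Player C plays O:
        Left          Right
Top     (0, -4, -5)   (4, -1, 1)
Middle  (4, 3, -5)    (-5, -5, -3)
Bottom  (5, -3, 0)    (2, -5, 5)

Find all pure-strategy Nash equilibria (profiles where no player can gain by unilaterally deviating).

The unique pure-strategy Nash equilibrium is (Middle, Left, I).

Mark each player's best response to every combination of opponents' strategies; a profile where every player is best-responding is a pure Nash equilibrium.
Player A against (Left, I): payoffs 1, 3, -4 → best response Middle.
Player A against (Left, O): payoffs 0, 4, 5 → best response Bottom.
Player A against (Right, I): payoffs -1, -3, 5 → best response Bottom.
Player A against (Right, O): payoffs 4, -5, 2 → best response Top.
Player B against (Top, I): payoffs -2, 1 → best response Right.
Player B against (Top, O): payoffs -4, -1 → best response Right.
Player B against (Middle, I): payoffs 5, 1 → best response Left.
Player B against (Middle, O): payoffs 3, -5 → best response Left.
Player B against (Bottom, I): payoffs -1, 3 → best response Right.
Player B against (Bottom, O): payoffs -3, -5 → best response Left.
Player C against (Top, Left): payoffs 3, -5 → best response I.
Player C against (Top, Right): payoffs 4, 1 → best response I.
Player C against (Middle, Left): payoffs -4, -5 → best response I.
Player C against (Middle, Right): payoffs -5, -3 → best response O.
Player C against (Bottom, Left): payoffs 5, 0 → best response I.
Player C against (Bottom, Right): payoffs -3, 5 → best response O.
Mutual best responses: (Middle, Left, I).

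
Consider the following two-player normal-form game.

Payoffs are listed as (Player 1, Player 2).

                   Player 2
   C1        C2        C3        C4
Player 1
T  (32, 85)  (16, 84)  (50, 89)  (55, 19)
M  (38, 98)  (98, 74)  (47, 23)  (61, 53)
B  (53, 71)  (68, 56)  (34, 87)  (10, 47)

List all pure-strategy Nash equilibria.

The unique pure-strategy Nash equilibrium is (T, C3).

(T, C1): Player 1 can switch to M (32 → 38). Not NE.
(T, C2): Player 1 can switch to M (16 → 98). Not NE.
(T, C3): Player 1 gets 50, best alternative 47; Player 2 gets 89, best alternative 85. No profitable deviation — NE.
(T, C4): Player 1 can switch to M (55 → 61). Not NE.
(M, C1): Player 1 can switch to B (38 → 53). Not NE.
(M, C2): Player 2 can switch to C1 (74 → 98). Not NE.
(M, C3): Player 1 can switch to T (47 → 50). Not NE.
(The remaining 5 profiles each have a profitable deviation by the same check.)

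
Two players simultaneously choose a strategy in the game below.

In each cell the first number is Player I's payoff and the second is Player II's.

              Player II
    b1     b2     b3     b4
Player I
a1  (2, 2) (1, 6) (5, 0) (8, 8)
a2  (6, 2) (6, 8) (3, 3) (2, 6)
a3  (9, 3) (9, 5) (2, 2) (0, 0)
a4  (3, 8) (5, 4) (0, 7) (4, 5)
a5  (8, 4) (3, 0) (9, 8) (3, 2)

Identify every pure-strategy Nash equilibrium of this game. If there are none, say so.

Player I against b1: payoffs 2, 6, 9, 3, 8 → best response a3.
Player I against b2: payoffs 1, 6, 9, 5, 3 → best response a3.
Player I against b3: payoffs 5, 3, 2, 0, 9 → best response a5.
Player I against b4: payoffs 8, 2, 0, 4, 3 → best response a1.
Player II against a1: payoffs 2, 6, 0, 8 → best response b4.
Player II against a2: payoffs 2, 8, 3, 6 → best response b2.
Player II against a3: payoffs 3, 5, 2, 0 → best response b2.
Player II against a4: payoffs 8, 4, 7, 5 → best response b1.
Player II against a5: payoffs 4, 0, 8, 2 → best response b3.
Mutual best responses: (a1, b4); (a3, b2); (a5, b3).

The pure Nash equilibria are (a1, b4), (a3, b2), (a5, b3).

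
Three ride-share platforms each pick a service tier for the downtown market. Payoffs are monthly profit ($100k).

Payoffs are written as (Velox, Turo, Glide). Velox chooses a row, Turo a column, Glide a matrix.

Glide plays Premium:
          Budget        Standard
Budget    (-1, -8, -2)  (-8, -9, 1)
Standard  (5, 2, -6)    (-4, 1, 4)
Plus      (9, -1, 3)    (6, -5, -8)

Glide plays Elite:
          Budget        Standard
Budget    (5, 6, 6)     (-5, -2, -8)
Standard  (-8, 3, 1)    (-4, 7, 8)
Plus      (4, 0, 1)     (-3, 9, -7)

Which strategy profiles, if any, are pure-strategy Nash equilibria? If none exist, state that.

(Budget, Budget, Elite), (Plus, Budget, Premium), (Plus, Standard, Elite)

Check each profile: it is a Nash equilibrium iff no player can strictly gain by switching unilaterally.
(Budget, Budget, Premium): Velox can switch to Standard (-1 → 5). Not NE.
(Budget, Budget, Elite): Velox gets 5, best alternative 4; Turo gets 6, best alternative -2; Glide gets 6, best alternative -2. No profitable deviation — NE.
(Budget, Standard, Premium): Velox can switch to Standard (-8 → -4). Not NE.
(Budget, Standard, Elite): Velox can switch to Standard (-5 → -4). Not NE.
(Standard, Budget, Premium): Velox can switch to Plus (5 → 9). Not NE.
(Standard, Budget, Elite): Velox can switch to Budget (-8 → 5). Not NE.
(Standard, Standard, Premium): Velox can switch to Plus (-4 → 6). Not NE.
(Plus, Budget, Premium): Velox gets 9, best alternative 5; Turo gets -1, best alternative -5; Glide gets 3, best alternative 1. No profitable deviation — NE.
(Plus, Standard, Elite): Velox gets -3, best alternative -4; Turo gets 9, best alternative 0; Glide gets -7, best alternative -8. No profitable deviation — NE.
(The remaining 3 profiles each have a profitable deviation by the same check.)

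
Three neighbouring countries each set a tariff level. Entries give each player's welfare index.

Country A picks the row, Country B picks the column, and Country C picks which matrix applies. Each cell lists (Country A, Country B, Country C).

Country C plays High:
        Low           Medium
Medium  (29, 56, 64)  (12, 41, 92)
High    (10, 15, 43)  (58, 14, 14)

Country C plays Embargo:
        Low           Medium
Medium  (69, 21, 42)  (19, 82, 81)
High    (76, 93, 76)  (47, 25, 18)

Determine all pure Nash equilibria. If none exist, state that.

(Medium, Low, High) and (High, Low, Embargo)

For each strategy profile, look for a profitable unilateral deviation.
(Medium, Low, High): Country A gets 29, best alternative 10; Country B gets 56, best alternative 41; Country C gets 64, best alternative 42. No profitable deviation — NE.
(Medium, Low, Embargo): Country A can switch to High (69 → 76). Not NE.
(Medium, Medium, High): Country A can switch to High (12 → 58). Not NE.
(Medium, Medium, Embargo): Country A can switch to High (19 → 47). Not NE.
(High, Low, High): Country A can switch to Medium (10 → 29). Not NE.
(High, Low, Embargo): Country A gets 76, best alternative 69; Country B gets 93, best alternative 25; Country C gets 76, best alternative 43. No profitable deviation — NE.
(High, Medium, High): Country B can switch to Low (14 → 15). Not NE.
(High, Medium, Embargo): Country B can switch to Low (25 → 93). Not NE.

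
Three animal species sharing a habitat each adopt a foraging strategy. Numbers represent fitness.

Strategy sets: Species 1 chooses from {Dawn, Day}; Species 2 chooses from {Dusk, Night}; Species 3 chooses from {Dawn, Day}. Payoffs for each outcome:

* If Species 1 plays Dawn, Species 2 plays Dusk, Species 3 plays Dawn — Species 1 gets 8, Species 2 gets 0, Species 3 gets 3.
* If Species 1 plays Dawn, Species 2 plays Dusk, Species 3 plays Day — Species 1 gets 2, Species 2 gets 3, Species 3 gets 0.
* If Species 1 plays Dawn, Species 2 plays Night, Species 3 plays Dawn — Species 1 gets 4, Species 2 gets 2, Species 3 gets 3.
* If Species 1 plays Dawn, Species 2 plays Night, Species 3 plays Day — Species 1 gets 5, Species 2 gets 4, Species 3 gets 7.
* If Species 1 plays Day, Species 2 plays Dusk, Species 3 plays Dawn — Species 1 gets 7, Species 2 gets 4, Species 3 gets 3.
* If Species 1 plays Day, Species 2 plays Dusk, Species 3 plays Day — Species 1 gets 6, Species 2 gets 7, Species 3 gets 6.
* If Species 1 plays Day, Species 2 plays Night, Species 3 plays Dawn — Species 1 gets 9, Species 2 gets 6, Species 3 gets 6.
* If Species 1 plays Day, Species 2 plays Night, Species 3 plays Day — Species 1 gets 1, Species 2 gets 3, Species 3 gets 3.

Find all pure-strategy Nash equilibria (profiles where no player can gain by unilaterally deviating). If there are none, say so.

Species 1 against (Dusk, Dawn): payoffs 8, 7 → best response Dawn.
Species 1 against (Dusk, Day): payoffs 2, 6 → best response Day.
Species 1 against (Night, Dawn): payoffs 4, 9 → best response Day.
Species 1 against (Night, Day): payoffs 5, 1 → best response Dawn.
Species 2 against (Dawn, Dawn): payoffs 0, 2 → best response Night.
Species 2 against (Dawn, Day): payoffs 3, 4 → best response Night.
Species 2 against (Day, Dawn): payoffs 4, 6 → best response Night.
Species 2 against (Day, Day): payoffs 7, 3 → best response Dusk.
Species 3 against (Dawn, Dusk): payoffs 3, 0 → best response Dawn.
Species 3 against (Dawn, Night): payoffs 3, 7 → best response Day.
Species 3 against (Day, Dusk): payoffs 3, 6 → best response Day.
Species 3 against (Day, Night): payoffs 6, 3 → best response Dawn.
Mutual best responses: (Dawn, Night, Day); (Day, Dusk, Day); (Day, Night, Dawn).

(Dawn, Night, Day); (Day, Dusk, Day); (Day, Night, Dawn)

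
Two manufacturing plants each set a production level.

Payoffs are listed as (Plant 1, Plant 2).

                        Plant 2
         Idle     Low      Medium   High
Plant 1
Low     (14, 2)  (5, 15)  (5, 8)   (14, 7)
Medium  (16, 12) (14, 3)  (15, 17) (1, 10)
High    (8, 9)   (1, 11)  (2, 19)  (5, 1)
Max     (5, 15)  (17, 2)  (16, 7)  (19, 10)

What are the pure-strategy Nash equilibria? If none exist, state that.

Check each profile: it is a Nash equilibrium iff no player can strictly gain by switching unilaterally.
(Low, Idle): Plant 1 can switch to Medium (14 → 16). Not NE.
(Low, Low): Plant 1 can switch to Medium (5 → 14). Not NE.
(Low, Medium): Plant 1 can switch to Medium (5 → 15). Not NE.
(Low, High): Plant 1 can switch to Max (14 → 19). Not NE.
(Medium, Idle): Plant 2 can switch to Medium (12 → 17). Not NE.
(Medium, Low): Plant 1 can switch to Max (14 → 17). Not NE.
(Medium, Medium): Plant 1 can switch to Max (15 → 16). Not NE.
(Medium, High): Plant 1 can switch to Low (1 → 14). Not NE.
(High, Idle): Plant 1 can switch to Low (8 → 14). Not NE.
(High, Low): Plant 1 can switch to Low (1 → 5). Not NE.
(High, Medium): Plant 1 can switch to Low (2 → 5). Not NE.
(High, High): Plant 1 can switch to Low (5 → 14). Not NE.
(The remaining 4 profiles each have a profitable deviation by the same check.)

none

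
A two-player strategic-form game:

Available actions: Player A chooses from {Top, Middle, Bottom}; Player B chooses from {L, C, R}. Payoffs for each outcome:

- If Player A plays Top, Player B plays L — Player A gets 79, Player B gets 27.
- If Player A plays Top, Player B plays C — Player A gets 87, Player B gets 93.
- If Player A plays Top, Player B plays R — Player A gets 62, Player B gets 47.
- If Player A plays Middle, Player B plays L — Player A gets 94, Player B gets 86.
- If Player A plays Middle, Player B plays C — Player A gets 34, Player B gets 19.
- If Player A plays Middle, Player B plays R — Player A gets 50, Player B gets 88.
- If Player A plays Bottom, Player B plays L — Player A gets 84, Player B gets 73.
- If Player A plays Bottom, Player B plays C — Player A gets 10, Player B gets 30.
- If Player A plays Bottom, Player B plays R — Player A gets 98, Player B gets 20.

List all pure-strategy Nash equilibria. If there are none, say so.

For each strategy profile, look for a profitable unilateral deviation.
(Top, L): Player A can switch to Middle (79 → 94). Not NE.
(Top, C): Player A gets 87, best alternative 34; Player B gets 93, best alternative 47. No profitable deviation — NE.
(Top, R): Player A can switch to Bottom (62 → 98). Not NE.
(Middle, L): Player B can switch to R (86 → 88). Not NE.
(Middle, C): Player A can switch to Top (34 → 87). Not NE.
(Middle, R): Player A can switch to Top (50 → 62). Not NE.
(Bottom, L): Player A can switch to Middle (84 → 94). Not NE.
(The remaining 2 profiles each have a profitable deviation by the same check.)

Pure NE: (Top, C)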